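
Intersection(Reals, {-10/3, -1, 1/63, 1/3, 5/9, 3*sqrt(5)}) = {-10/3, -1, 1/63, 1/3, 5/9, 3*sqrt(5)}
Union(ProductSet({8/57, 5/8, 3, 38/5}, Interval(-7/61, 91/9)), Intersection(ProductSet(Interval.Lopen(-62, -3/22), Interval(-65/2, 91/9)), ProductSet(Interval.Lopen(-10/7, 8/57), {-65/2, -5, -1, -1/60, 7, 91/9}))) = Union(ProductSet({8/57, 5/8, 3, 38/5}, Interval(-7/61, 91/9)), ProductSet(Interval.Lopen(-10/7, -3/22), {-65/2, -5, -1, -1/60, 7, 91/9}))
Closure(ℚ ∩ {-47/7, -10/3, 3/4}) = {-47/7, -10/3, 3/4}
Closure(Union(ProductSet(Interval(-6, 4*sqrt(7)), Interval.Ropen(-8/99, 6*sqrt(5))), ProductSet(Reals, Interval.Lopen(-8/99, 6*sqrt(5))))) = ProductSet(Interval(-oo, oo), Interval(-8/99, 6*sqrt(5)))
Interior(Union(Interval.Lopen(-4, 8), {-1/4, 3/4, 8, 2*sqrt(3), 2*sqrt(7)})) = Interval.open(-4, 8)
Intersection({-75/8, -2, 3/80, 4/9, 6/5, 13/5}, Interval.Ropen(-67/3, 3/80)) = {-75/8, -2}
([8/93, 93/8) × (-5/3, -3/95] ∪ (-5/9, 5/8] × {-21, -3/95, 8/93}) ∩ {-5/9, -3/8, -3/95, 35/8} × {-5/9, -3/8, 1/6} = {35/8} × {-5/9, -3/8}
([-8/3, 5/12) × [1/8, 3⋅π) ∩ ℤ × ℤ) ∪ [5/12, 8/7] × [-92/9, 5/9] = ({-2, -1, 0} × {1, 2, …, 9}) ∪ ([5/12, 8/7] × [-92/9, 5/9])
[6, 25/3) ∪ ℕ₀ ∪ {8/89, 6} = ℕ₀ ∪ {8/89} ∪ [6, 25/3)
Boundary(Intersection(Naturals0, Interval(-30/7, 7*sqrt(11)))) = Range(0, 24, 1)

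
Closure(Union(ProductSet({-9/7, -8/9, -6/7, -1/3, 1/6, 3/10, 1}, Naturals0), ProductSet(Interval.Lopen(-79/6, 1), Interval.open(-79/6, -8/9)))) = Union(ProductSet({1}, Naturals0), ProductSet({-79/6, 1}, Interval(-79/6, -8/9)), ProductSet({-9/7, -8/9, -6/7, -1/3, 1/6, 3/10, 1}, Union(Complement(Naturals0, Interval.open(-79/6, -8/9)), Naturals0)), ProductSet(Interval(-79/6, 1), {-79/6, -8/9}), ProductSet(Interval.Lopen(-79/6, 1), Interval.open(-79/6, -8/9)))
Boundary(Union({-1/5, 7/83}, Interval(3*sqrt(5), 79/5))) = {-1/5, 7/83, 79/5, 3*sqrt(5)}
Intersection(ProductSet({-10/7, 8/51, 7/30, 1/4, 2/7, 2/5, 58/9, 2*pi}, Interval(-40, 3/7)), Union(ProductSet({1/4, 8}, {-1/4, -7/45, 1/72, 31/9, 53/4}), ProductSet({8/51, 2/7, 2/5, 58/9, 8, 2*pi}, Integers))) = Union(ProductSet({1/4}, {-1/4, -7/45, 1/72}), ProductSet({8/51, 2/7, 2/5, 58/9, 2*pi}, Range(-40, 1, 1)))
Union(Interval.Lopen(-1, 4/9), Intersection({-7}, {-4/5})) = Interval.Lopen(-1, 4/9)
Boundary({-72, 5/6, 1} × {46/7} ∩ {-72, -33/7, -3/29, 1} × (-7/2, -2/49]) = ∅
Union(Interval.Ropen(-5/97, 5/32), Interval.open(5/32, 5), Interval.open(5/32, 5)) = Union(Interval.Ropen(-5/97, 5/32), Interval.open(5/32, 5))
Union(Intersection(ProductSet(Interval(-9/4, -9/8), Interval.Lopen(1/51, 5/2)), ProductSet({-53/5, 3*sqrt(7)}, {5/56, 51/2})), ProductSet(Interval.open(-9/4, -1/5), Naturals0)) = ProductSet(Interval.open(-9/4, -1/5), Naturals0)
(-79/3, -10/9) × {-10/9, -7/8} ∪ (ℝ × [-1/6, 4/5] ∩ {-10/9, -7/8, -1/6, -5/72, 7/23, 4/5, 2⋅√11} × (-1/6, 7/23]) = ((-79/3, -10/9) × {-10/9, -7/8}) ∪ ({-10/9, -7/8, -1/6, -5/72, 7/23, 4/5, 2⋅√11} × (-1/6, 7/23])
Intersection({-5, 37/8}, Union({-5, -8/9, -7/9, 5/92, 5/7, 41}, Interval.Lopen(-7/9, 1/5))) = {-5}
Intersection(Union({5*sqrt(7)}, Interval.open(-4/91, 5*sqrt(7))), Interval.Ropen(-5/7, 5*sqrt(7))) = Interval.open(-4/91, 5*sqrt(7))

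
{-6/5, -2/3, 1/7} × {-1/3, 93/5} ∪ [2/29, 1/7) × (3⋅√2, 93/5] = ({-6/5, -2/3, 1/7} × {-1/3, 93/5}) ∪ ([2/29, 1/7) × (3⋅√2, 93/5])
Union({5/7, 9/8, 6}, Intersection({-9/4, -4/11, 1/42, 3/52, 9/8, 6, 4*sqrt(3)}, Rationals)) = {-9/4, -4/11, 1/42, 3/52, 5/7, 9/8, 6}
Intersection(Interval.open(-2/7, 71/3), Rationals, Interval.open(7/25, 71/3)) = Intersection(Interval.open(7/25, 71/3), Rationals)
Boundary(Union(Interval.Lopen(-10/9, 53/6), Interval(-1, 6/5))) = {-10/9, 53/6}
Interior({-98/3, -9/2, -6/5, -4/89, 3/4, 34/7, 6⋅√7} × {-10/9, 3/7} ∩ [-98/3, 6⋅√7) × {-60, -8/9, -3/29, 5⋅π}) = ∅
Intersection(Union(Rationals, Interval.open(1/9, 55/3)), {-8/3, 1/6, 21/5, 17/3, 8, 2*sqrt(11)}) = {-8/3, 1/6, 21/5, 17/3, 8, 2*sqrt(11)}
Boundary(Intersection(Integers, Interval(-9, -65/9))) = Range(-9, -7, 1)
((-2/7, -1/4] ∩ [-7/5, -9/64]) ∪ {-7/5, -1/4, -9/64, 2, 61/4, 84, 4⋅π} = {-7/5, -9/64, 2, 61/4, 84, 4⋅π} ∪ (-2/7, -1/4]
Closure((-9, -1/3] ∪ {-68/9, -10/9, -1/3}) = [-9, -1/3]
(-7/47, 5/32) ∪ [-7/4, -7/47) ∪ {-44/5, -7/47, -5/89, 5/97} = {-44/5} ∪ [-7/4, 5/32)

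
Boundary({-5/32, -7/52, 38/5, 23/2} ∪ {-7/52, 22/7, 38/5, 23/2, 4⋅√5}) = {-5/32, -7/52, 22/7, 38/5, 23/2, 4⋅√5}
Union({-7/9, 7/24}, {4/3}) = {-7/9, 7/24, 4/3}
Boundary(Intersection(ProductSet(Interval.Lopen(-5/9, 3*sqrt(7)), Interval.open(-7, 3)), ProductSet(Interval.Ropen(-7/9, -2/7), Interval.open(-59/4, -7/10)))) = Union(ProductSet({-5/9, -2/7}, Interval(-7, -7/10)), ProductSet(Interval(-5/9, -2/7), {-7, -7/10}))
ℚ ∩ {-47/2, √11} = {-47/2}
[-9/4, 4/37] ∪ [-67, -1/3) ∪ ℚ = ℚ ∪ [-67, 4/37]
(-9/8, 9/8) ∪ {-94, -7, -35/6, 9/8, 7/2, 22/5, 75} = {-94, -7, -35/6, 7/2, 22/5, 75} ∪ (-9/8, 9/8]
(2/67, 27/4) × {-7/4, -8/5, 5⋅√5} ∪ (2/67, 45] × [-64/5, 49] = (2/67, 45] × [-64/5, 49]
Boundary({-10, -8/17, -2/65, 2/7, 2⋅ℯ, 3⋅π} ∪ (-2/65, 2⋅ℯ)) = {-10, -8/17, -2/65, 2⋅ℯ, 3⋅π}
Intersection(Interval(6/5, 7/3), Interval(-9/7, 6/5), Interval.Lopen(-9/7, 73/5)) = {6/5}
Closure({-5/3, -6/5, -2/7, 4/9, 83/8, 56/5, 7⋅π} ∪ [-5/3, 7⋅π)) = [-5/3, 7⋅π]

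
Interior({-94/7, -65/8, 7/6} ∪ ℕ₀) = ∅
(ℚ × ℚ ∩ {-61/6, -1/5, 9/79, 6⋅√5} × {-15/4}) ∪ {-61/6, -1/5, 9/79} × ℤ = {-61/6, -1/5, 9/79} × (ℤ ∪ {-15/4})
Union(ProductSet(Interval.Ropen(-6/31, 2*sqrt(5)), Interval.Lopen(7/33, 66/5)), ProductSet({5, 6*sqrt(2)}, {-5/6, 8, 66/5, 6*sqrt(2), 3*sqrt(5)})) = Union(ProductSet({5, 6*sqrt(2)}, {-5/6, 8, 66/5, 6*sqrt(2), 3*sqrt(5)}), ProductSet(Interval.Ropen(-6/31, 2*sqrt(5)), Interval.Lopen(7/33, 66/5)))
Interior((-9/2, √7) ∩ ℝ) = (-9/2, √7)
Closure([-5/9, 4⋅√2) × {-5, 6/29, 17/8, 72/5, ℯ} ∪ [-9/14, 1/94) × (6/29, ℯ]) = ({-9/14, 1/94} × [6/29, ℯ]) ∪ ([-9/14, 1/94] × {6/29, ℯ}) ∪ ([-9/14, 1/94) × (6/29, ℯ]) ∪ ([-5/9, 4⋅√2] × {-5, 6/29, 17/8, 72/5, ℯ})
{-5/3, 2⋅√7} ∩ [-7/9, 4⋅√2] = {2⋅√7}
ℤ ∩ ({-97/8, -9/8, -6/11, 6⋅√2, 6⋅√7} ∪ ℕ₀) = ℕ₀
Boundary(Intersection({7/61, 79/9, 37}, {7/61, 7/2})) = {7/61}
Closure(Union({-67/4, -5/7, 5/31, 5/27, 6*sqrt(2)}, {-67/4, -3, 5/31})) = {-67/4, -3, -5/7, 5/31, 5/27, 6*sqrt(2)}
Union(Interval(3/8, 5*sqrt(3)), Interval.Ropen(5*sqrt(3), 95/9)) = Interval.Ropen(3/8, 95/9)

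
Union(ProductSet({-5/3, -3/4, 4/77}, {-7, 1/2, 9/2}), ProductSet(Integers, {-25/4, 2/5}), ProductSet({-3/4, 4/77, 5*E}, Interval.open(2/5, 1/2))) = Union(ProductSet({-5/3, -3/4, 4/77}, {-7, 1/2, 9/2}), ProductSet({-3/4, 4/77, 5*E}, Interval.open(2/5, 1/2)), ProductSet(Integers, {-25/4, 2/5}))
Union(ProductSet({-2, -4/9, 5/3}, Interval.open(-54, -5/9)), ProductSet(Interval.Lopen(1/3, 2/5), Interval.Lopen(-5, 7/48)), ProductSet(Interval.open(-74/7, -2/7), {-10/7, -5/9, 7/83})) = Union(ProductSet({-2, -4/9, 5/3}, Interval.open(-54, -5/9)), ProductSet(Interval.open(-74/7, -2/7), {-10/7, -5/9, 7/83}), ProductSet(Interval.Lopen(1/3, 2/5), Interval.Lopen(-5, 7/48)))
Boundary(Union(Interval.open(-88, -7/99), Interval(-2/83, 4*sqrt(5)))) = {-88, -7/99, -2/83, 4*sqrt(5)}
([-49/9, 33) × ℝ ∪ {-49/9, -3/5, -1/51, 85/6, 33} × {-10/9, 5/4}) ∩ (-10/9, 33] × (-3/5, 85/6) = ({-3/5, -1/51, 85/6, 33} × {5/4}) ∪ ((-10/9, 33) × (-3/5, 85/6))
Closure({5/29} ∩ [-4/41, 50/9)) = {5/29}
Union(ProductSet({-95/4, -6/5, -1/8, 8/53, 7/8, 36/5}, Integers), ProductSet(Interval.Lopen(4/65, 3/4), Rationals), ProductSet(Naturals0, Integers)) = Union(ProductSet(Interval.Lopen(4/65, 3/4), Rationals), ProductSet(Union({-95/4, -6/5, -1/8, 8/53, 7/8, 36/5}, Naturals0), Integers))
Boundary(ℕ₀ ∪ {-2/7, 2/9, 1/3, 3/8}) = {-2/7, 2/9, 1/3, 3/8} ∪ ℕ₀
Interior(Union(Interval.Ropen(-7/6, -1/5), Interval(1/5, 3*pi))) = Union(Interval.open(-7/6, -1/5), Interval.open(1/5, 3*pi))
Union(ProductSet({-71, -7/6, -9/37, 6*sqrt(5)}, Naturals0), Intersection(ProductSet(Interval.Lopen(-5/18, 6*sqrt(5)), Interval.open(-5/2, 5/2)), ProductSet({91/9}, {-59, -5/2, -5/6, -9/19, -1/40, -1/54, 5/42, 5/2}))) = Union(ProductSet({91/9}, {-5/6, -9/19, -1/40, -1/54, 5/42}), ProductSet({-71, -7/6, -9/37, 6*sqrt(5)}, Naturals0))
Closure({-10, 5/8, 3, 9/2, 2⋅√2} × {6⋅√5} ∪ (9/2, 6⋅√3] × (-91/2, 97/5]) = ({9/2, 6⋅√3} × [-91/2, 97/5]) ∪ ([9/2, 6⋅√3] × {-91/2, 97/5}) ∪ ((9/2, 6⋅√3] × (-91/2, 97/5]) ∪ ({-10, 5/8, 3, 9/2, 2⋅√2} × {6⋅√5})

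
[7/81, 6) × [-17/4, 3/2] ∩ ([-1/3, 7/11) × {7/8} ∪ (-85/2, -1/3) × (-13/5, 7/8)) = [7/81, 7/11) × {7/8}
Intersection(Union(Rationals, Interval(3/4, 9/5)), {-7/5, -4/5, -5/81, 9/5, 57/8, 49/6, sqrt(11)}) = {-7/5, -4/5, -5/81, 9/5, 57/8, 49/6}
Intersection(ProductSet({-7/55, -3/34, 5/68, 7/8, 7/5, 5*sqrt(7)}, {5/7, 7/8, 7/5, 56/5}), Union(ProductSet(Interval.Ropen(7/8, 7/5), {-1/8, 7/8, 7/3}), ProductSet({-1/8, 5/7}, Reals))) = ProductSet({7/8}, {7/8})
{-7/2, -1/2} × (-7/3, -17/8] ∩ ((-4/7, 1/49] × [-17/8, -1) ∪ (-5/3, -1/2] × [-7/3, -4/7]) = {-1/2} × (-7/3, -17/8]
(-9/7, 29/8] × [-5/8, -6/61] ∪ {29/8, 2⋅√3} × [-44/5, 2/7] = ((-9/7, 29/8] × [-5/8, -6/61]) ∪ ({29/8, 2⋅√3} × [-44/5, 2/7])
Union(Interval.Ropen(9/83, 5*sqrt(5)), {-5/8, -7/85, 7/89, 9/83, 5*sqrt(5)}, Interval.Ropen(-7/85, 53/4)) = Union({-5/8}, Interval.Ropen(-7/85, 53/4))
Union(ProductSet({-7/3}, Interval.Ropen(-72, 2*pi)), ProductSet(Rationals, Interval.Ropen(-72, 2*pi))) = ProductSet(Rationals, Interval.Ropen(-72, 2*pi))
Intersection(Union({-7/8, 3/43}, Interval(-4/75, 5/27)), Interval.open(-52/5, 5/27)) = Union({-7/8}, Interval.Ropen(-4/75, 5/27))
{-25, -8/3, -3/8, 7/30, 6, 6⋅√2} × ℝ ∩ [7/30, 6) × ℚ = {7/30} × ℚ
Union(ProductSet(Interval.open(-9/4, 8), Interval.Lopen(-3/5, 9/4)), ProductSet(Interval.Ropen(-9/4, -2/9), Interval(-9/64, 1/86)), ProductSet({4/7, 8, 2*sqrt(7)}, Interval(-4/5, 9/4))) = Union(ProductSet({4/7, 8, 2*sqrt(7)}, Interval(-4/5, 9/4)), ProductSet(Interval.Ropen(-9/4, -2/9), Interval(-9/64, 1/86)), ProductSet(Interval.open(-9/4, 8), Interval.Lopen(-3/5, 9/4)))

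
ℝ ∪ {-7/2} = ℝ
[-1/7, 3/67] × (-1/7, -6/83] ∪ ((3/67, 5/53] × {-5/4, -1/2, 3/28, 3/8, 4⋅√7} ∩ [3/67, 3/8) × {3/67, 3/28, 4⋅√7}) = ([-1/7, 3/67] × (-1/7, -6/83]) ∪ ((3/67, 5/53] × {3/28, 4⋅√7})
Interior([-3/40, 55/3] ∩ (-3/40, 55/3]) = (-3/40, 55/3)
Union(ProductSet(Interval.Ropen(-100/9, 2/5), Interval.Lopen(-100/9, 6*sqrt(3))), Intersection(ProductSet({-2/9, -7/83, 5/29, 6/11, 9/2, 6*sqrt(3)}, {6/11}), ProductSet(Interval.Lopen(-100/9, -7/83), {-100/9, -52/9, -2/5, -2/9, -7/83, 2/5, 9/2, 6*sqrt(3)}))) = ProductSet(Interval.Ropen(-100/9, 2/5), Interval.Lopen(-100/9, 6*sqrt(3)))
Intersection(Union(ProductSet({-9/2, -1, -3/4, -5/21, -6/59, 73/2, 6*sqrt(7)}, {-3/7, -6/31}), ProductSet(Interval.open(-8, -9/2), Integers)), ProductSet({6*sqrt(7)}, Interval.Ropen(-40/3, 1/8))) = ProductSet({6*sqrt(7)}, {-3/7, -6/31})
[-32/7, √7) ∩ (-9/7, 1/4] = (-9/7, 1/4]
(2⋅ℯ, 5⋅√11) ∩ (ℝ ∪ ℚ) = (2⋅ℯ, 5⋅√11)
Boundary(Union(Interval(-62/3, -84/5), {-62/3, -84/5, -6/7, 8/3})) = {-62/3, -84/5, -6/7, 8/3}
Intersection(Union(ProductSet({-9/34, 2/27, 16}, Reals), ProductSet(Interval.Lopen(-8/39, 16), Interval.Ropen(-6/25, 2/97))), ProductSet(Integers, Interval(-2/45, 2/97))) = Union(ProductSet({16}, Interval(-2/45, 2/97)), ProductSet(Range(0, 17, 1), Interval.Ropen(-2/45, 2/97)))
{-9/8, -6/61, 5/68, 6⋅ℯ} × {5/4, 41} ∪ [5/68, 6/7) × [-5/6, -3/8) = ({-9/8, -6/61, 5/68, 6⋅ℯ} × {5/4, 41}) ∪ ([5/68, 6/7) × [-5/6, -3/8))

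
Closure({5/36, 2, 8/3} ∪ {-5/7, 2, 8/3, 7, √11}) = {-5/7, 5/36, 2, 8/3, 7, √11}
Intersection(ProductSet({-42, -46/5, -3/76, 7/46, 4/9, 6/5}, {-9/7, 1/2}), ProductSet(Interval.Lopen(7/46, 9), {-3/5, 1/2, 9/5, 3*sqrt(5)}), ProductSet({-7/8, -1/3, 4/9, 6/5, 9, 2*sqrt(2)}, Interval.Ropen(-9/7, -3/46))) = EmptySet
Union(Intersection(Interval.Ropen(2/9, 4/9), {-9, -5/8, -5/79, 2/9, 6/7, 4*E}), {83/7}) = {2/9, 83/7}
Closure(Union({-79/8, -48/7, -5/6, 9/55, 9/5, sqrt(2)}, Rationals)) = Reals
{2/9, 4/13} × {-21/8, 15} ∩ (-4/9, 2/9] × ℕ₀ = {2/9} × {15}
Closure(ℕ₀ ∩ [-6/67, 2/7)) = {0}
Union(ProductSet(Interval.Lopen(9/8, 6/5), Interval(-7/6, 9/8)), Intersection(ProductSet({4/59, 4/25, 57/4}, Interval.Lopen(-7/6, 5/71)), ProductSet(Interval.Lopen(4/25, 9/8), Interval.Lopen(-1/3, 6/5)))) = ProductSet(Interval.Lopen(9/8, 6/5), Interval(-7/6, 9/8))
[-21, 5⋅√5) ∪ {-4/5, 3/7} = [-21, 5⋅√5)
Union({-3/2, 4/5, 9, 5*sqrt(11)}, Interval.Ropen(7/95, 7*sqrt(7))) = Union({-3/2}, Interval.Ropen(7/95, 7*sqrt(7)))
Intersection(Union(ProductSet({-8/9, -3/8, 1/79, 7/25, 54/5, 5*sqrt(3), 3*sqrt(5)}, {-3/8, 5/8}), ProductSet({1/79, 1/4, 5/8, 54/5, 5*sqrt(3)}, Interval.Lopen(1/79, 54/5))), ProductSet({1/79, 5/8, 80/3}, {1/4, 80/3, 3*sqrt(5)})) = ProductSet({1/79, 5/8}, {1/4, 3*sqrt(5)})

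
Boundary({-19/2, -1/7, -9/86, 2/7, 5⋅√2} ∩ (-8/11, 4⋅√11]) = {-1/7, -9/86, 2/7, 5⋅√2}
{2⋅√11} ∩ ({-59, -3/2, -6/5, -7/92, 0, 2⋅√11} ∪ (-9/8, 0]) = {2⋅√11}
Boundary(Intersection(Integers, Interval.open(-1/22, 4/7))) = Range(0, 1, 1)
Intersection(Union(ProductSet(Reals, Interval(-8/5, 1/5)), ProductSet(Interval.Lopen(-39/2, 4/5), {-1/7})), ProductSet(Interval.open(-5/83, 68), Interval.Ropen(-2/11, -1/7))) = ProductSet(Interval.open(-5/83, 68), Interval.Ropen(-2/11, -1/7))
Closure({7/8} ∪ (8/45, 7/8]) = [8/45, 7/8]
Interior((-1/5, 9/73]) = (-1/5, 9/73)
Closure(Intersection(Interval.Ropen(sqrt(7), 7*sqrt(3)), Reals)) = Interval(sqrt(7), 7*sqrt(3))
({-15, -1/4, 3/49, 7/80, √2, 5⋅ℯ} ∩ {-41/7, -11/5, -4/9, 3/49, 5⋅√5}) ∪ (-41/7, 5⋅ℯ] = (-41/7, 5⋅ℯ]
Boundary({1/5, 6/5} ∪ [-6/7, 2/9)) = {-6/7, 2/9, 6/5}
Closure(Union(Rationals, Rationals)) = Reals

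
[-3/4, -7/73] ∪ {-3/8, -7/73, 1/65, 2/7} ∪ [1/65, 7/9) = [-3/4, -7/73] ∪ [1/65, 7/9)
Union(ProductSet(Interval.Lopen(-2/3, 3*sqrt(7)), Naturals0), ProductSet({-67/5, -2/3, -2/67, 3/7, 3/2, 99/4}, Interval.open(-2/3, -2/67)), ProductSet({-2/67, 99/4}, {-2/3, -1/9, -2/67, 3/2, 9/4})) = Union(ProductSet({-2/67, 99/4}, {-2/3, -1/9, -2/67, 3/2, 9/4}), ProductSet({-67/5, -2/3, -2/67, 3/7, 3/2, 99/4}, Interval.open(-2/3, -2/67)), ProductSet(Interval.Lopen(-2/3, 3*sqrt(7)), Naturals0))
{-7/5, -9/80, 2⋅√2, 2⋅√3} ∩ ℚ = {-7/5, -9/80}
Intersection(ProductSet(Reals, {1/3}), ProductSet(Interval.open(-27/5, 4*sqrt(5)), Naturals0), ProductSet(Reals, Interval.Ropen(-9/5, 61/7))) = EmptySet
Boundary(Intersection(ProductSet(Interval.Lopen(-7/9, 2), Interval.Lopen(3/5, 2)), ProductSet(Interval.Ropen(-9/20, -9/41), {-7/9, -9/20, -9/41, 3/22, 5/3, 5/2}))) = ProductSet(Interval(-9/20, -9/41), {5/3})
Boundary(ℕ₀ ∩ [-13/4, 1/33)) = {0}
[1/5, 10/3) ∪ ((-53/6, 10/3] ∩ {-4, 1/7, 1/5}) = {-4, 1/7} ∪ [1/5, 10/3)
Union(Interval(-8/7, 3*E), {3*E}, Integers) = Union(Integers, Interval(-8/7, 3*E))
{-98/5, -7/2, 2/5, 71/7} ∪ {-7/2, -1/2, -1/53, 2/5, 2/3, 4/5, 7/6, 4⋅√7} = {-98/5, -7/2, -1/2, -1/53, 2/5, 2/3, 4/5, 7/6, 71/7, 4⋅√7}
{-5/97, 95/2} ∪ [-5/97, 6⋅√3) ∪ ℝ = (-∞, ∞)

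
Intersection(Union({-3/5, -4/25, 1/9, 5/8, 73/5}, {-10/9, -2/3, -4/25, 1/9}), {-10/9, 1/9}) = {-10/9, 1/9}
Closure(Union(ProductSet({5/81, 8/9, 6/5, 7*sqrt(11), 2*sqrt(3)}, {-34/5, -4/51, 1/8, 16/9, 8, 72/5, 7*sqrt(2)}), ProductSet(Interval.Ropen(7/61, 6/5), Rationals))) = Union(ProductSet({5/81, 8/9, 6/5, 7*sqrt(11), 2*sqrt(3)}, {-34/5, -4/51, 1/8, 16/9, 8, 72/5, 7*sqrt(2)}), ProductSet(Interval(7/61, 6/5), Reals))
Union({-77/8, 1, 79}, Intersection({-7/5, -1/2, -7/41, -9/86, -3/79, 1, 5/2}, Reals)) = {-77/8, -7/5, -1/2, -7/41, -9/86, -3/79, 1, 5/2, 79}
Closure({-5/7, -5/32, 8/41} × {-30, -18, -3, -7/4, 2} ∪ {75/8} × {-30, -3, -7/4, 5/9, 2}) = ({75/8} × {-30, -3, -7/4, 5/9, 2}) ∪ ({-5/7, -5/32, 8/41} × {-30, -18, -3, -7/4, 2})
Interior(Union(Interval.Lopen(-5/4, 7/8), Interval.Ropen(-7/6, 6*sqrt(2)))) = Interval.open(-5/4, 6*sqrt(2))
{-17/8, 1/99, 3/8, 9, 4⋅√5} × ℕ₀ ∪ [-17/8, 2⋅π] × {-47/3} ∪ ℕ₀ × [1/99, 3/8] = (ℕ₀ × [1/99, 3/8]) ∪ ([-17/8, 2⋅π] × {-47/3}) ∪ ({-17/8, 1/99, 3/8, 9, 4⋅√5} × ℕ₀)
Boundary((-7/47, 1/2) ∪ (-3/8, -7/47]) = {-3/8, 1/2}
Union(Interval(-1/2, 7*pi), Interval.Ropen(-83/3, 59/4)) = Interval(-83/3, 7*pi)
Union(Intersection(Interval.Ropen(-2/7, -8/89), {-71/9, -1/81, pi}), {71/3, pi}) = {71/3, pi}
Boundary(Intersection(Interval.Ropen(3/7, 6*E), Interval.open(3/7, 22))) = {3/7, 6*E}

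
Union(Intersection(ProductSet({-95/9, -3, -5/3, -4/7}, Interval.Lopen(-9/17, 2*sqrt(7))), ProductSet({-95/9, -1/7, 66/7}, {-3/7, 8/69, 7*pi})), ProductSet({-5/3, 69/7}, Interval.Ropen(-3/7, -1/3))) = Union(ProductSet({-95/9}, {-3/7, 8/69}), ProductSet({-5/3, 69/7}, Interval.Ropen(-3/7, -1/3)))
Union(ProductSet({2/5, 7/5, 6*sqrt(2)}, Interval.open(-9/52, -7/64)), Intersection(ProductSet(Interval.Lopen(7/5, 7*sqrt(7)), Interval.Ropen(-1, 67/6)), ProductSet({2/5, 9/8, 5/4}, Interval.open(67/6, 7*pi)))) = ProductSet({2/5, 7/5, 6*sqrt(2)}, Interval.open(-9/52, -7/64))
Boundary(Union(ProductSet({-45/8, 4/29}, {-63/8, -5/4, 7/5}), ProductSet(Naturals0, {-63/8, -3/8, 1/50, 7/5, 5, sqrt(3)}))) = Union(ProductSet({-45/8, 4/29}, {-63/8, -5/4, 7/5}), ProductSet(Naturals0, {-63/8, -3/8, 1/50, 7/5, 5, sqrt(3)}))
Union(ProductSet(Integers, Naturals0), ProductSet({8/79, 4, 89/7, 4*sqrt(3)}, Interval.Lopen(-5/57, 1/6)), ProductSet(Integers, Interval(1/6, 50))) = Union(ProductSet({8/79, 4, 89/7, 4*sqrt(3)}, Interval.Lopen(-5/57, 1/6)), ProductSet(Integers, Union(Interval(1/6, 50), Naturals0)))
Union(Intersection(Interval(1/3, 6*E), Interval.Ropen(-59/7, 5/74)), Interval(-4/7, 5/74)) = Interval(-4/7, 5/74)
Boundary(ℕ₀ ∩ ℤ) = ℕ₀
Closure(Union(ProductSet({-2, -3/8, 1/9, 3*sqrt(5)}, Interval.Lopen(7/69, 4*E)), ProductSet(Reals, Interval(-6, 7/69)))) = Union(ProductSet({-2, -3/8, 1/9, 3*sqrt(5)}, Interval(7/69, 4*E)), ProductSet(Reals, Interval(-6, 7/69)))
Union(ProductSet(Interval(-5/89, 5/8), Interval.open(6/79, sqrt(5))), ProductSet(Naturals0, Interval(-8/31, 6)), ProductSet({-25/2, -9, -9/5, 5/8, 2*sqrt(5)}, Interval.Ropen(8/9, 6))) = Union(ProductSet({-25/2, -9, -9/5, 5/8, 2*sqrt(5)}, Interval.Ropen(8/9, 6)), ProductSet(Interval(-5/89, 5/8), Interval.open(6/79, sqrt(5))), ProductSet(Naturals0, Interval(-8/31, 6)))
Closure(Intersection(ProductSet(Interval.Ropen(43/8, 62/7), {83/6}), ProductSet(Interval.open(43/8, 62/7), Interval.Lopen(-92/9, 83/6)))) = ProductSet(Interval(43/8, 62/7), {83/6})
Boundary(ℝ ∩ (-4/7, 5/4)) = {-4/7, 5/4}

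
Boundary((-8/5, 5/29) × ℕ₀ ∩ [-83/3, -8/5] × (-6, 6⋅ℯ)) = ∅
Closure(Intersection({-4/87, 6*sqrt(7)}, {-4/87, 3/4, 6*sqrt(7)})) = {-4/87, 6*sqrt(7)}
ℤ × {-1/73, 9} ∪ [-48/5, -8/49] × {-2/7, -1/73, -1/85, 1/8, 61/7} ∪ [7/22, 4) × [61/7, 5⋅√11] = (ℤ × {-1/73, 9}) ∪ ([-48/5, -8/49] × {-2/7, -1/73, -1/85, 1/8, 61/7}) ∪ ([7/22, 4) × [61/7, 5⋅√11])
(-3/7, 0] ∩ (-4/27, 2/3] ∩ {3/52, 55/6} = ∅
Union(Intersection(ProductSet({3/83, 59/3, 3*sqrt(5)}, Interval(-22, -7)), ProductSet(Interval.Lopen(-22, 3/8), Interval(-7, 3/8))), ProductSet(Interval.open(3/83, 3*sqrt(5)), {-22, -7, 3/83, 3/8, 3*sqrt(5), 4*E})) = Union(ProductSet({3/83}, {-7}), ProductSet(Interval.open(3/83, 3*sqrt(5)), {-22, -7, 3/83, 3/8, 3*sqrt(5), 4*E}))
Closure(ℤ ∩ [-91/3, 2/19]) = {-30, -29, …, 0}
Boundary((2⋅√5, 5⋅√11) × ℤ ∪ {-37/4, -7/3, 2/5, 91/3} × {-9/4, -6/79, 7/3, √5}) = ({-37/4, -7/3, 2/5, 91/3} × {-9/4, -6/79, 7/3, √5}) ∪ ([2⋅√5, 5⋅√11] × ℤ)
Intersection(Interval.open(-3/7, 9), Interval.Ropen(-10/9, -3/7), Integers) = EmptySet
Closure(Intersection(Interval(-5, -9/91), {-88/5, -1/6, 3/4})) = {-1/6}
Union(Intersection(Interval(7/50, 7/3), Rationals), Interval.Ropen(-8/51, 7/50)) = Union(Intersection(Interval(7/50, 7/3), Rationals), Interval(-8/51, 7/50))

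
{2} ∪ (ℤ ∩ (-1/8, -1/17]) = {2}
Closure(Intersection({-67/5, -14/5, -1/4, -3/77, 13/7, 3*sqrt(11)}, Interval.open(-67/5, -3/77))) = {-14/5, -1/4}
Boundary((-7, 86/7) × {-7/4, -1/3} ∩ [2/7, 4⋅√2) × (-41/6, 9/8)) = [2/7, 4⋅√2] × {-7/4, -1/3}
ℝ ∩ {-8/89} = {-8/89}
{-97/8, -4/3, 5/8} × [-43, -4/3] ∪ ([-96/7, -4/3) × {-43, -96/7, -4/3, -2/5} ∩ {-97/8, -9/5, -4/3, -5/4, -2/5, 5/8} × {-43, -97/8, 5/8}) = ({-97/8, -9/5} × {-43}) ∪ ({-97/8, -4/3, 5/8} × [-43, -4/3])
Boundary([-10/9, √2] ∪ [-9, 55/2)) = {-9, 55/2}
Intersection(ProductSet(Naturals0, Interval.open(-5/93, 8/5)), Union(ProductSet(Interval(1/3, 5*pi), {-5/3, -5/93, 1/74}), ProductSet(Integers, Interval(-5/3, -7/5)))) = ProductSet(Range(1, 16, 1), {1/74})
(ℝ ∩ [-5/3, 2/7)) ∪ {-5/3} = [-5/3, 2/7)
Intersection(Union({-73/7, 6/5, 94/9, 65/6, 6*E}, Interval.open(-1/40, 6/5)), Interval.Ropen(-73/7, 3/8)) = Union({-73/7}, Interval.open(-1/40, 3/8))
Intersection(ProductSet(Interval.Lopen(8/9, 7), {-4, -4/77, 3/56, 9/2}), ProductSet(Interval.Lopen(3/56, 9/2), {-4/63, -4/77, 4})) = ProductSet(Interval.Lopen(8/9, 9/2), {-4/77})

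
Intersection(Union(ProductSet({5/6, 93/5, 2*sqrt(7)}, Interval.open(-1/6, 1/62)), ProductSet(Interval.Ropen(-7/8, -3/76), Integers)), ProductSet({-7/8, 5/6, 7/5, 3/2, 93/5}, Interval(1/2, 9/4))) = ProductSet({-7/8}, Range(1, 3, 1))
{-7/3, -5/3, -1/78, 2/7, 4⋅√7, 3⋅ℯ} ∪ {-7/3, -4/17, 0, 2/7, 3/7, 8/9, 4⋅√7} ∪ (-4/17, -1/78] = {-7/3, -5/3, 0, 2/7, 3/7, 8/9, 4⋅√7, 3⋅ℯ} ∪ [-4/17, -1/78]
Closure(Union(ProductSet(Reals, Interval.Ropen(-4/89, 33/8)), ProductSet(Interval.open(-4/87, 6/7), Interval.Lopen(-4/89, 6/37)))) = ProductSet(Reals, Interval(-4/89, 33/8))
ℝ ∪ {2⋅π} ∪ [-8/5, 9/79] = (-∞, ∞)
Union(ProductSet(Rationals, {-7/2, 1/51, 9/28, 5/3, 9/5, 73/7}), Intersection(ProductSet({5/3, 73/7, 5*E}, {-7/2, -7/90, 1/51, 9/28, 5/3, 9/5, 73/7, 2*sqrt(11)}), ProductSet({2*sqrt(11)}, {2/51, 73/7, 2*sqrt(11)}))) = ProductSet(Rationals, {-7/2, 1/51, 9/28, 5/3, 9/5, 73/7})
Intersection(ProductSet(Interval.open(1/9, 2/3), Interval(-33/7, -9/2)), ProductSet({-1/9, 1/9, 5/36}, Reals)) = ProductSet({5/36}, Interval(-33/7, -9/2))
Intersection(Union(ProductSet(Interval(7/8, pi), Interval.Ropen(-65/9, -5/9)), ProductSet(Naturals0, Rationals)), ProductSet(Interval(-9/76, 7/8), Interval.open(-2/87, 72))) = ProductSet(Range(0, 1, 1), Intersection(Interval.open(-2/87, 72), Rationals))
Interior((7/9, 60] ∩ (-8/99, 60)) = (7/9, 60)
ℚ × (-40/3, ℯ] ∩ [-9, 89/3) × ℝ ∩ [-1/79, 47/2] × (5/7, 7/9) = (ℚ ∩ [-1/79, 47/2]) × (5/7, 7/9)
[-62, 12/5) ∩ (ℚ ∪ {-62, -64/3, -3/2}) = ℚ ∩ [-62, 12/5)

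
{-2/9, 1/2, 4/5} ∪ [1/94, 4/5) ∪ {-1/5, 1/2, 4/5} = {-2/9, -1/5} ∪ [1/94, 4/5]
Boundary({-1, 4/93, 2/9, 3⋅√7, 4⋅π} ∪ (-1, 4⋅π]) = {-1, 4⋅π}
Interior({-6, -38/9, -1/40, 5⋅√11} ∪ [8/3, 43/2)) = (8/3, 43/2)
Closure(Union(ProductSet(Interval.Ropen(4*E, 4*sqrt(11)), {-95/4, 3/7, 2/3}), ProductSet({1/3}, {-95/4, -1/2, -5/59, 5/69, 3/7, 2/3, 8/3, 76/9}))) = Union(ProductSet({1/3}, {-95/4, -1/2, -5/59, 5/69, 3/7, 2/3, 8/3, 76/9}), ProductSet(Interval(4*E, 4*sqrt(11)), {-95/4, 3/7, 2/3}))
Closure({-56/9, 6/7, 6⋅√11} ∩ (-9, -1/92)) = {-56/9}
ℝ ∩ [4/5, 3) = [4/5, 3)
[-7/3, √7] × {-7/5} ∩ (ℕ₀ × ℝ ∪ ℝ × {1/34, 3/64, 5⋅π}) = {0, 1, 2} × {-7/5}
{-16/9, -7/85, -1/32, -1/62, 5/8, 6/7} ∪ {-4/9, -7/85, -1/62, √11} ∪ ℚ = ℚ ∪ {√11}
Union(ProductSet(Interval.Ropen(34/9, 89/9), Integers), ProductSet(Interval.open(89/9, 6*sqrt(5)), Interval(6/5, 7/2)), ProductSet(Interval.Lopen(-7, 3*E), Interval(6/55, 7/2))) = Union(ProductSet(Interval.Lopen(-7, 3*E), Interval(6/55, 7/2)), ProductSet(Interval.Ropen(34/9, 89/9), Integers), ProductSet(Interval.open(89/9, 6*sqrt(5)), Interval(6/5, 7/2)))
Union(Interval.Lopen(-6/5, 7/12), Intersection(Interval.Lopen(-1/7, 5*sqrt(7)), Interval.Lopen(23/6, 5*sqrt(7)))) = Union(Interval.Lopen(-6/5, 7/12), Interval.Lopen(23/6, 5*sqrt(7)))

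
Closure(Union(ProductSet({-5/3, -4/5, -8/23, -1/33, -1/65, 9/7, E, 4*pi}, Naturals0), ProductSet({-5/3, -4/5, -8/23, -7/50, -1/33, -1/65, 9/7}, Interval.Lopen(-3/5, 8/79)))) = Union(ProductSet({-5/3, -4/5, -8/23, -7/50, -1/33, -1/65, 9/7}, Interval(-3/5, 8/79)), ProductSet({-5/3, -4/5, -8/23, -1/33, -1/65, 9/7, E, 4*pi}, Naturals0))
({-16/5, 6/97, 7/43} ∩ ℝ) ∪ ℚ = ℚ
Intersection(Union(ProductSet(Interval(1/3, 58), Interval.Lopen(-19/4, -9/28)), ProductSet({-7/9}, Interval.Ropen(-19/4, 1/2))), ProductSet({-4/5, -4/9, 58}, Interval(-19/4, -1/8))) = ProductSet({58}, Interval.Lopen(-19/4, -9/28))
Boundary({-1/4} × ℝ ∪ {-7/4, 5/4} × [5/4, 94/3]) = ({-1/4} × ℝ) ∪ ({-7/4, 5/4} × [5/4, 94/3])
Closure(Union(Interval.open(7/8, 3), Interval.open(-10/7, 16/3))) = Interval(-10/7, 16/3)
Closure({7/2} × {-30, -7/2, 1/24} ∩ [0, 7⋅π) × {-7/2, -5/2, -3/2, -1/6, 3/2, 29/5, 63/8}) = {7/2} × {-7/2}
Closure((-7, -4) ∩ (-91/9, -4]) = [-7, -4]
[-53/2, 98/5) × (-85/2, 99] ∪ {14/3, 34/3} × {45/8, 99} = [-53/2, 98/5) × (-85/2, 99]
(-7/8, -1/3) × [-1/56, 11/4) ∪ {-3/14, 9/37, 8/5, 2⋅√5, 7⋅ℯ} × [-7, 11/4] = ((-7/8, -1/3) × [-1/56, 11/4)) ∪ ({-3/14, 9/37, 8/5, 2⋅√5, 7⋅ℯ} × [-7, 11/4])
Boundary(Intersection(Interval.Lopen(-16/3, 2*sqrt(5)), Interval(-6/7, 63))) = {-6/7, 2*sqrt(5)}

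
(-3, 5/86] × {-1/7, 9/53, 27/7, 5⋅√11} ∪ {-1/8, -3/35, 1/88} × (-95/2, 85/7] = ({-1/8, -3/35, 1/88} × (-95/2, 85/7]) ∪ ((-3, 5/86] × {-1/7, 9/53, 27/7, 5⋅√11})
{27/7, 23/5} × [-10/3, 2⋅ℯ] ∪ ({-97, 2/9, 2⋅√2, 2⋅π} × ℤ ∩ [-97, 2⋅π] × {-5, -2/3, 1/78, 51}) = ({27/7, 23/5} × [-10/3, 2⋅ℯ]) ∪ ({-97, 2/9, 2⋅√2, 2⋅π} × {-5, 51})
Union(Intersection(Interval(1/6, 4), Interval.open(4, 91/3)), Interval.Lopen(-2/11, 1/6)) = Interval.Lopen(-2/11, 1/6)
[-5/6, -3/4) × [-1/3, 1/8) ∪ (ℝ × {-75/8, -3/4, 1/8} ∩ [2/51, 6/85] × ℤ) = [-5/6, -3/4) × [-1/3, 1/8)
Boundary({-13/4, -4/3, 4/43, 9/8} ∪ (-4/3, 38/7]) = {-13/4, -4/3, 38/7}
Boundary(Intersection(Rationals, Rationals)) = Reals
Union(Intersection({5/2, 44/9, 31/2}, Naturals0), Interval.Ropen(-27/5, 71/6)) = Interval.Ropen(-27/5, 71/6)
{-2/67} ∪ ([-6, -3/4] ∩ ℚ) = {-2/67} ∪ (ℚ ∩ [-6, -3/4])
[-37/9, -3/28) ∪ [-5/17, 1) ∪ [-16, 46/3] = [-16, 46/3]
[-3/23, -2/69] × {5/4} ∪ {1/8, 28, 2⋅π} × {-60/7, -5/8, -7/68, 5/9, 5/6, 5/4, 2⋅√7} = ([-3/23, -2/69] × {5/4}) ∪ ({1/8, 28, 2⋅π} × {-60/7, -5/8, -7/68, 5/9, 5/6, 5/4, 2⋅√7})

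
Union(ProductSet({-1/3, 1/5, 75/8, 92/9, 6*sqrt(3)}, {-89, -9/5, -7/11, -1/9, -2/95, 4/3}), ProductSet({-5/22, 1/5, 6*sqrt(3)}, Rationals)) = Union(ProductSet({-5/22, 1/5, 6*sqrt(3)}, Rationals), ProductSet({-1/3, 1/5, 75/8, 92/9, 6*sqrt(3)}, {-89, -9/5, -7/11, -1/9, -2/95, 4/3}))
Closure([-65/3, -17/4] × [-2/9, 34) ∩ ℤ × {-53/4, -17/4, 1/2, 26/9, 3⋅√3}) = {-21, -20, …, -5} × {1/2, 26/9, 3⋅√3}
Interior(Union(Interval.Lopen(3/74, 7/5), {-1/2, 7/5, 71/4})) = Interval.open(3/74, 7/5)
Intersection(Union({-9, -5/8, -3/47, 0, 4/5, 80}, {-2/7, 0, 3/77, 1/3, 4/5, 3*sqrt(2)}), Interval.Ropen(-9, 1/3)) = {-9, -5/8, -2/7, -3/47, 0, 3/77}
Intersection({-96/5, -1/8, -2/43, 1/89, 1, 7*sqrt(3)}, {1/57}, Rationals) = EmptySet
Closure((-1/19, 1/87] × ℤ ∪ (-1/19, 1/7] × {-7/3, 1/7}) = ([-1/19, 1/87] × ℤ) ∪ ([-1/19, 1/7] × {-7/3, 1/7})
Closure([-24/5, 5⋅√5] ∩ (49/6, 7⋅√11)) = [49/6, 5⋅√5]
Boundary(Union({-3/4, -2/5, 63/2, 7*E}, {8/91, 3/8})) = {-3/4, -2/5, 8/91, 3/8, 63/2, 7*E}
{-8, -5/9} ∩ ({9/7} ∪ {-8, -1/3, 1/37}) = {-8}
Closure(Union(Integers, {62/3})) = Union({62/3}, Integers)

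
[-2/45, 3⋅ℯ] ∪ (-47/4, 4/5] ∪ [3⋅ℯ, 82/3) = (-47/4, 82/3)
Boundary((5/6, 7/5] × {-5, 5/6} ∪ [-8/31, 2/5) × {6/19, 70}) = ([-8/31, 2/5] × {6/19, 70}) ∪ ([5/6, 7/5] × {-5, 5/6})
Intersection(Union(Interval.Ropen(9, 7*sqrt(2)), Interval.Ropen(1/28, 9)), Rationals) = Intersection(Interval.Ropen(1/28, 7*sqrt(2)), Rationals)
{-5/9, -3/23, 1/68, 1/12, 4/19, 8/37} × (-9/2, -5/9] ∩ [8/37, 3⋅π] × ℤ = {8/37} × {-4, -3, -2, -1}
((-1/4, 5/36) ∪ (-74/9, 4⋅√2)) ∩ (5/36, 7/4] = (5/36, 7/4]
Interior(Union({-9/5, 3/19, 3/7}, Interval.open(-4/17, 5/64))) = Interval.open(-4/17, 5/64)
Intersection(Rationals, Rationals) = Rationals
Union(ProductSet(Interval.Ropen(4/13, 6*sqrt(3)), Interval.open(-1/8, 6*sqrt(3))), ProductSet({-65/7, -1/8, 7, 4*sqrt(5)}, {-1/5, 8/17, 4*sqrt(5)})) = Union(ProductSet({-65/7, -1/8, 7, 4*sqrt(5)}, {-1/5, 8/17, 4*sqrt(5)}), ProductSet(Interval.Ropen(4/13, 6*sqrt(3)), Interval.open(-1/8, 6*sqrt(3))))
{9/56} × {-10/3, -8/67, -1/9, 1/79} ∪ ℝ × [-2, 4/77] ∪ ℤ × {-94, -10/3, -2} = (ℤ × {-94, -10/3, -2}) ∪ (ℝ × [-2, 4/77]) ∪ ({9/56} × {-10/3, -8/67, -1/9, 1/79})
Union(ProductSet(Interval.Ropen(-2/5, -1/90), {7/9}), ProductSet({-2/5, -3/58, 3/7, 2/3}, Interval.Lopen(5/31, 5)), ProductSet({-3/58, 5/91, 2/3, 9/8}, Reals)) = Union(ProductSet({-2/5, -3/58, 3/7, 2/3}, Interval.Lopen(5/31, 5)), ProductSet({-3/58, 5/91, 2/3, 9/8}, Reals), ProductSet(Interval.Ropen(-2/5, -1/90), {7/9}))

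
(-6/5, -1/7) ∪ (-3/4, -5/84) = (-6/5, -5/84)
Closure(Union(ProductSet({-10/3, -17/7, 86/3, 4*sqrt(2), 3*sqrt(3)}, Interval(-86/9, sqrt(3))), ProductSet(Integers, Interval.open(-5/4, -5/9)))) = Union(ProductSet({-10/3, -17/7, 86/3, 4*sqrt(2), 3*sqrt(3)}, Interval(-86/9, sqrt(3))), ProductSet(Integers, Interval(-5/4, -5/9)))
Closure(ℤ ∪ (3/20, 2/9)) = ℤ ∪ [3/20, 2/9]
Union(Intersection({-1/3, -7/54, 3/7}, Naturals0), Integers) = Integers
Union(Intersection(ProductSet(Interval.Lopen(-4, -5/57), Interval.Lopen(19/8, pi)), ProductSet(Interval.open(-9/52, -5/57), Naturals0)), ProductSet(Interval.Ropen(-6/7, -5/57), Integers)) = ProductSet(Interval.Ropen(-6/7, -5/57), Integers)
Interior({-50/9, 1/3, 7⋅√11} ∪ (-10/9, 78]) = (-10/9, 78)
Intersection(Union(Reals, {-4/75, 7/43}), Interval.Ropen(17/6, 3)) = Interval.Ropen(17/6, 3)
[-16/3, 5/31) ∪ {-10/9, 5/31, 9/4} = [-16/3, 5/31] ∪ {9/4}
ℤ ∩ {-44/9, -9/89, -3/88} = ∅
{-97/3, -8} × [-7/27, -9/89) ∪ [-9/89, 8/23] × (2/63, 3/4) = ({-97/3, -8} × [-7/27, -9/89)) ∪ ([-9/89, 8/23] × (2/63, 3/4))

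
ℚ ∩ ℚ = ℚ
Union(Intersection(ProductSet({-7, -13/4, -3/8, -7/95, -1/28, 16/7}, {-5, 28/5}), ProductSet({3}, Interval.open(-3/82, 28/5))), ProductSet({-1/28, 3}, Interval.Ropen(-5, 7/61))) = ProductSet({-1/28, 3}, Interval.Ropen(-5, 7/61))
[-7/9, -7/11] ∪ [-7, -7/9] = [-7, -7/11]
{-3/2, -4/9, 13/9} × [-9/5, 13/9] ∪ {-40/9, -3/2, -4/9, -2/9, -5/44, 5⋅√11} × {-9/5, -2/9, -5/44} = ({-3/2, -4/9, 13/9} × [-9/5, 13/9]) ∪ ({-40/9, -3/2, -4/9, -2/9, -5/44, 5⋅√11} × {-9/5, -2/9, -5/44})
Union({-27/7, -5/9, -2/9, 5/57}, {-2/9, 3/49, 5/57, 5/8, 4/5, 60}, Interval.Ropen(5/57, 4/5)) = Union({-27/7, -5/9, -2/9, 3/49, 60}, Interval(5/57, 4/5))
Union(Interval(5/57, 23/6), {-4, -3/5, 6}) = Union({-4, -3/5, 6}, Interval(5/57, 23/6))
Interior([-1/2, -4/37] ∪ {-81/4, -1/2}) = (-1/2, -4/37)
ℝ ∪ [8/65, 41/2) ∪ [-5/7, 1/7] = (-∞, ∞)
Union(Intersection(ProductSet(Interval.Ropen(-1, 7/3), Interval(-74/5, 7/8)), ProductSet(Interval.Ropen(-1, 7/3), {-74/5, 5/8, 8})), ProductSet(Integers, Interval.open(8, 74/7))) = Union(ProductSet(Integers, Interval.open(8, 74/7)), ProductSet(Interval.Ropen(-1, 7/3), {-74/5, 5/8}))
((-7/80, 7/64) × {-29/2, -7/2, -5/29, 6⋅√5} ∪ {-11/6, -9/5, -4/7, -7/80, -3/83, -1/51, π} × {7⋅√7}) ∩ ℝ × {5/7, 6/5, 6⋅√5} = (-7/80, 7/64) × {6⋅√5}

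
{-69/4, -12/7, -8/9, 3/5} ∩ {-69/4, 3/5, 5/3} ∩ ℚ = {-69/4, 3/5}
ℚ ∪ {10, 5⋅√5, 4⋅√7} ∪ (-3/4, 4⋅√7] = ℚ ∪ [-3/4, 4⋅√7] ∪ {5⋅√5}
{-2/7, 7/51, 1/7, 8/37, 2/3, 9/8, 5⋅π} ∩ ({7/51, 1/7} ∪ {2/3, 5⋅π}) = {7/51, 1/7, 2/3, 5⋅π}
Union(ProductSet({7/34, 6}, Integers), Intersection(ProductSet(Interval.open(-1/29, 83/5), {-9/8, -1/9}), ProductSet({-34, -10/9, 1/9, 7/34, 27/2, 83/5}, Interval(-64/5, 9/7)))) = Union(ProductSet({7/34, 6}, Integers), ProductSet({1/9, 7/34, 27/2}, {-9/8, -1/9}))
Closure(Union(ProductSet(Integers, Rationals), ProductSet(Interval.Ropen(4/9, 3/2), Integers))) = Union(ProductSet(Integers, Reals), ProductSet(Interval(4/9, 3/2), Integers))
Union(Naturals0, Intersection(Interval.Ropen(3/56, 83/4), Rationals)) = Union(Intersection(Interval.Ropen(3/56, 83/4), Rationals), Naturals0)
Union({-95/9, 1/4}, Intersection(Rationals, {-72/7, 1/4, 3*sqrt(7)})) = {-95/9, -72/7, 1/4}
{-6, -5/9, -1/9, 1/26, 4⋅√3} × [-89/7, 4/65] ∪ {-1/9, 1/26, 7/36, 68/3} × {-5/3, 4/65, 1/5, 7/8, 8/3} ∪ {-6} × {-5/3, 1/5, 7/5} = ({-6} × {-5/3, 1/5, 7/5}) ∪ ({-1/9, 1/26, 7/36, 68/3} × {-5/3, 4/65, 1/5, 7/8, 8/3}) ∪ ({-6, -5/9, -1/9, 1/26, 4⋅√3} × [-89/7, 4/65])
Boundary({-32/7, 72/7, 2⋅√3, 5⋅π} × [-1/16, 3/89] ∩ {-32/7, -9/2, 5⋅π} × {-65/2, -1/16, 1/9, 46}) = {-32/7, 5⋅π} × {-1/16}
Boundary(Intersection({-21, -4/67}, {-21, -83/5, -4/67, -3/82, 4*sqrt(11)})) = {-21, -4/67}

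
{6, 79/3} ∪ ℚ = ℚ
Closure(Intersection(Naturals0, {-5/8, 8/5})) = EmptySet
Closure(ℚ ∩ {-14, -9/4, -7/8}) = {-14, -9/4, -7/8}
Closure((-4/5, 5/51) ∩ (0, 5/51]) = [0, 5/51]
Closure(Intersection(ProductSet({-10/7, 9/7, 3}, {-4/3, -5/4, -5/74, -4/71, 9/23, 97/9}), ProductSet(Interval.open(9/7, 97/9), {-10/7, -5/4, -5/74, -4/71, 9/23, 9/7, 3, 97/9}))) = ProductSet({3}, {-5/4, -5/74, -4/71, 9/23, 97/9})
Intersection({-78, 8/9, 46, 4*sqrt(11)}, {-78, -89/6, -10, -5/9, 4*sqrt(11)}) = {-78, 4*sqrt(11)}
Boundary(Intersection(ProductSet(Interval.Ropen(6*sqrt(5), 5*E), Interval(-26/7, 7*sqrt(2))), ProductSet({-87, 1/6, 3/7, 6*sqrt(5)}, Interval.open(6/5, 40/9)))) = ProductSet({6*sqrt(5)}, Interval(6/5, 40/9))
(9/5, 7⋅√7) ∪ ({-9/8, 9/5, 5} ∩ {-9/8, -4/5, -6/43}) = {-9/8} ∪ (9/5, 7⋅√7)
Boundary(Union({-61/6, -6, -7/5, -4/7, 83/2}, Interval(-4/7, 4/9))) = {-61/6, -6, -7/5, -4/7, 4/9, 83/2}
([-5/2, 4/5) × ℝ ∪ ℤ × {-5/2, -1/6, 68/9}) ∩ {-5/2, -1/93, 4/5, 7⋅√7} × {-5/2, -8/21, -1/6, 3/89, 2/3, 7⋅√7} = {-5/2, -1/93} × {-5/2, -8/21, -1/6, 3/89, 2/3, 7⋅√7}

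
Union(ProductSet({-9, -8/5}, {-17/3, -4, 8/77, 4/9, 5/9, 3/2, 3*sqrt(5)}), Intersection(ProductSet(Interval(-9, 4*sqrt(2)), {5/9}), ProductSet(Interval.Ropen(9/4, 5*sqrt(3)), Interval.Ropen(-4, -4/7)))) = ProductSet({-9, -8/5}, {-17/3, -4, 8/77, 4/9, 5/9, 3/2, 3*sqrt(5)})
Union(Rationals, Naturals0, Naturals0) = Rationals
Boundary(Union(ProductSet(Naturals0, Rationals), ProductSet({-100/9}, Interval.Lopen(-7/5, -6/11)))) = Union(ProductSet({-100/9}, Interval(-7/5, -6/11)), ProductSet(Naturals0, Reals))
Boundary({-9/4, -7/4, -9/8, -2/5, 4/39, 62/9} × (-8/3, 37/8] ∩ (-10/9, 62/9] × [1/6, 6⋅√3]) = {-2/5, 4/39, 62/9} × [1/6, 37/8]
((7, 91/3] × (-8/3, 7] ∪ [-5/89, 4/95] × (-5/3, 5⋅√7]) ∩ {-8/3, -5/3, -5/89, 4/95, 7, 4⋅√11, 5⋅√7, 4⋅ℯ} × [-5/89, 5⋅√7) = ({-5/89, 4/95} × [-5/89, 5⋅√7)) ∪ ({4⋅√11, 5⋅√7, 4⋅ℯ} × [-5/89, 7])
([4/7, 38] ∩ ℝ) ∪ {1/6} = {1/6} ∪ [4/7, 38]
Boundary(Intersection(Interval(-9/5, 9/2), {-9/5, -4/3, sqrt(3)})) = {-9/5, -4/3, sqrt(3)}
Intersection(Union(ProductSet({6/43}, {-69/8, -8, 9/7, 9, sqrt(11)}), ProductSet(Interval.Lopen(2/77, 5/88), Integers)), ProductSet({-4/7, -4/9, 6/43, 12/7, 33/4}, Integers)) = ProductSet({6/43}, {-8, 9})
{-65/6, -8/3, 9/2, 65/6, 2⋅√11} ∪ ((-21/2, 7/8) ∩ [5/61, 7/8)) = {-65/6, -8/3, 9/2, 65/6, 2⋅√11} ∪ [5/61, 7/8)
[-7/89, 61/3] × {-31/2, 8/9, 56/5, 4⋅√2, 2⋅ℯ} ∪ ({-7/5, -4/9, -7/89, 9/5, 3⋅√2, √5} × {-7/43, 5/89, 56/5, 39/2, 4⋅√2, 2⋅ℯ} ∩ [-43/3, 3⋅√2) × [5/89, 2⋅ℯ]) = ({-7/5, -4/9, -7/89, 9/5, √5} × {5/89, 2⋅ℯ}) ∪ ([-7/89, 61/3] × {-31/2, 8/9, 56/5, 4⋅√2, 2⋅ℯ})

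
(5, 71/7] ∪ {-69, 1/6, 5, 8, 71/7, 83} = {-69, 1/6, 83} ∪ [5, 71/7]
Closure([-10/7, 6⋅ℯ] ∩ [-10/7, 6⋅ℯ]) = [-10/7, 6⋅ℯ]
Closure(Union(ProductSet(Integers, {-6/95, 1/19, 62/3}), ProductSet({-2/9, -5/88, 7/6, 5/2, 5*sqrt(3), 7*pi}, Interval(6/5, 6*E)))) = Union(ProductSet({-2/9, -5/88, 7/6, 5/2, 5*sqrt(3), 7*pi}, Interval(6/5, 6*E)), ProductSet(Integers, {-6/95, 1/19, 62/3}))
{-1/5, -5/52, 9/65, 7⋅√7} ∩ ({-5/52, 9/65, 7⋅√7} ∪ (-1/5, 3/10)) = {-5/52, 9/65, 7⋅√7}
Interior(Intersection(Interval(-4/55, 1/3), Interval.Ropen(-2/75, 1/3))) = Interval.open(-2/75, 1/3)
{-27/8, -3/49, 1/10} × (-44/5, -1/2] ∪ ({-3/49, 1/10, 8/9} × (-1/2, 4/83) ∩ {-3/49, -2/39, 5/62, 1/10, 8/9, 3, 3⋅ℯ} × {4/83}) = {-27/8, -3/49, 1/10} × (-44/5, -1/2]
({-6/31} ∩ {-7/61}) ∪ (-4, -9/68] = (-4, -9/68]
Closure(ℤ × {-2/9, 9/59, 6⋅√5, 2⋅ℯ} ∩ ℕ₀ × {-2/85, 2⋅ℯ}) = ℕ₀ × {2⋅ℯ}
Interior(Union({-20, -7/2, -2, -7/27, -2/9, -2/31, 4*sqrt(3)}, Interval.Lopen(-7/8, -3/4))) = Interval.open(-7/8, -3/4)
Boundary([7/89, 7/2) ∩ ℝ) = {7/89, 7/2}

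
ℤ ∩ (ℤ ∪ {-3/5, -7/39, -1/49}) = ℤ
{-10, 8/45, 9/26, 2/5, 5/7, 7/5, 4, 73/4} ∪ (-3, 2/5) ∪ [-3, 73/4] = {-10} ∪ [-3, 73/4]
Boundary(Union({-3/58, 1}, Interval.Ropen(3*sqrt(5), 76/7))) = {-3/58, 1, 76/7, 3*sqrt(5)}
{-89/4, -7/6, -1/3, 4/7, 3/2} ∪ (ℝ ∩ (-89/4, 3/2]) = [-89/4, 3/2]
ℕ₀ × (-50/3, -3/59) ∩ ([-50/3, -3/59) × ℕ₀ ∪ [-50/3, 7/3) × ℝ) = {0, 1, 2} × (-50/3, -3/59)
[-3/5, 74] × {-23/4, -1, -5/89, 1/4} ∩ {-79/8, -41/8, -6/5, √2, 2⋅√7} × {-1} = {√2, 2⋅√7} × {-1}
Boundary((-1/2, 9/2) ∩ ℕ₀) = {0, 1, …, 4}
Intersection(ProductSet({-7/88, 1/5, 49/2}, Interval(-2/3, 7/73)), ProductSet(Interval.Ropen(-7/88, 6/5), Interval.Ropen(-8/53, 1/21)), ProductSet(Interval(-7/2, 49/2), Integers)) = ProductSet({-7/88, 1/5}, Range(0, 1, 1))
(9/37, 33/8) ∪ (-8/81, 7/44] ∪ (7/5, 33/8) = (-8/81, 7/44] ∪ (9/37, 33/8)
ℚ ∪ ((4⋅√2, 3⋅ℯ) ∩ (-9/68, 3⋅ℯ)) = ℚ ∪ (4⋅√2, 3⋅ℯ)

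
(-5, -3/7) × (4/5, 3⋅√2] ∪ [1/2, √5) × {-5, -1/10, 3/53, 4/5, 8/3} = ([1/2, √5) × {-5, -1/10, 3/53, 4/5, 8/3}) ∪ ((-5, -3/7) × (4/5, 3⋅√2])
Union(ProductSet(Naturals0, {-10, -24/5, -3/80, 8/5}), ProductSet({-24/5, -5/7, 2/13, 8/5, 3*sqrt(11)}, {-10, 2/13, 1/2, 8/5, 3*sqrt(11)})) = Union(ProductSet({-24/5, -5/7, 2/13, 8/5, 3*sqrt(11)}, {-10, 2/13, 1/2, 8/5, 3*sqrt(11)}), ProductSet(Naturals0, {-10, -24/5, -3/80, 8/5}))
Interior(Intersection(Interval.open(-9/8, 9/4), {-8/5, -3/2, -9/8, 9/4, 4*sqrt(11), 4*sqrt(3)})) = EmptySet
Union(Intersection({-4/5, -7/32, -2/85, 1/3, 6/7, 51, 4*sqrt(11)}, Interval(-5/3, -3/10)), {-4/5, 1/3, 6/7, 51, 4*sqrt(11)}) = {-4/5, 1/3, 6/7, 51, 4*sqrt(11)}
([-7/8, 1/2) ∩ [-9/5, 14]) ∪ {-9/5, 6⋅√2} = {-9/5, 6⋅√2} ∪ [-7/8, 1/2)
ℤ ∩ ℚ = ℤ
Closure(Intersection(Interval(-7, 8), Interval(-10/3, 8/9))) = Interval(-10/3, 8/9)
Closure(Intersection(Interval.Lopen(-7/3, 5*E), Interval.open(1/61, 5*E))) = Interval(1/61, 5*E)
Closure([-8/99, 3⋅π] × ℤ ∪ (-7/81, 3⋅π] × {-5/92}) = ([-8/99, 3⋅π] × ℤ) ∪ ([-7/81, 3⋅π] × {-5/92})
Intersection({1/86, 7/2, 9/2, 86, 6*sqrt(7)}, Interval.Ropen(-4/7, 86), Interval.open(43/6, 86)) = {6*sqrt(7)}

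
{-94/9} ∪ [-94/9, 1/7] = [-94/9, 1/7]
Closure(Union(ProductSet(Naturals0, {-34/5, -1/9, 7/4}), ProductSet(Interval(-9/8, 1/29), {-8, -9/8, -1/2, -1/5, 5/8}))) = Union(ProductSet(Interval(-9/8, 1/29), {-8, -9/8, -1/2, -1/5, 5/8}), ProductSet(Naturals0, {-34/5, -1/9, 7/4}))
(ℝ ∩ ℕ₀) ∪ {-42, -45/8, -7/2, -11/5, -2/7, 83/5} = {-42, -45/8, -7/2, -11/5, -2/7, 83/5} ∪ ℕ₀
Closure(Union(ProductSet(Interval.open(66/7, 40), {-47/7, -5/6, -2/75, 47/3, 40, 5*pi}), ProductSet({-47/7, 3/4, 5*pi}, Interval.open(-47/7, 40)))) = Union(ProductSet({-47/7, 3/4, 5*pi}, Interval(-47/7, 40)), ProductSet(Interval(66/7, 40), {-47/7, -5/6, -2/75, 47/3, 40, 5*pi}))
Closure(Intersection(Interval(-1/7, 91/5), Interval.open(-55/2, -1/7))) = EmptySet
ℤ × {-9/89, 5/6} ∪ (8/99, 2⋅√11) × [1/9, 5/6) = (ℤ × {-9/89, 5/6}) ∪ ((8/99, 2⋅√11) × [1/9, 5/6))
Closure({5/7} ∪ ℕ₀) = ℕ₀ ∪ {5/7}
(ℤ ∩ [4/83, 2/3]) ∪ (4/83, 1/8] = (4/83, 1/8]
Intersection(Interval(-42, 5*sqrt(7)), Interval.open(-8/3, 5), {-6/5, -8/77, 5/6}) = {-6/5, -8/77, 5/6}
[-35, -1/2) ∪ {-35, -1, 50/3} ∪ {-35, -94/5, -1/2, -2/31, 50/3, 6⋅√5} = [-35, -1/2] ∪ {-2/31, 50/3, 6⋅√5}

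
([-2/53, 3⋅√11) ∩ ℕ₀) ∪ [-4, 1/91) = [-4, 1/91) ∪ {0, 1, …, 9}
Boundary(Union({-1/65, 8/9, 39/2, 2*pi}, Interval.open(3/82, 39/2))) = {-1/65, 3/82, 39/2}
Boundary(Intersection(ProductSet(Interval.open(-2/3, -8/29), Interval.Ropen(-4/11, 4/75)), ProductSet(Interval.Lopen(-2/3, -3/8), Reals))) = Union(ProductSet({-2/3, -3/8}, Interval(-4/11, 4/75)), ProductSet(Interval(-2/3, -3/8), {-4/11, 4/75}))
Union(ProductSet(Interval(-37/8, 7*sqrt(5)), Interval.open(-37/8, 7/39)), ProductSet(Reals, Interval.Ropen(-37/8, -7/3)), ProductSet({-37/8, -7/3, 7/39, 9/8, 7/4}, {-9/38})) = Union(ProductSet(Interval(-37/8, 7*sqrt(5)), Interval.open(-37/8, 7/39)), ProductSet(Reals, Interval.Ropen(-37/8, -7/3)))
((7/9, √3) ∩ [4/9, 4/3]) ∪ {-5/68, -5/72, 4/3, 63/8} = {-5/68, -5/72, 63/8} ∪ (7/9, 4/3]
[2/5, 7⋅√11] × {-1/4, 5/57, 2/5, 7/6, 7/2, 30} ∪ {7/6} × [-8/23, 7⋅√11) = ({7/6} × [-8/23, 7⋅√11)) ∪ ([2/5, 7⋅√11] × {-1/4, 5/57, 2/5, 7/6, 7/2, 30})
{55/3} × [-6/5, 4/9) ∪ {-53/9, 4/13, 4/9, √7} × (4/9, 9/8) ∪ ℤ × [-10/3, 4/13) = (ℤ × [-10/3, 4/13)) ∪ ({55/3} × [-6/5, 4/9)) ∪ ({-53/9, 4/13, 4/9, √7} × (4/9, 9/8))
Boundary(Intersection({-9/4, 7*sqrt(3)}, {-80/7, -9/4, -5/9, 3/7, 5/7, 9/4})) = {-9/4}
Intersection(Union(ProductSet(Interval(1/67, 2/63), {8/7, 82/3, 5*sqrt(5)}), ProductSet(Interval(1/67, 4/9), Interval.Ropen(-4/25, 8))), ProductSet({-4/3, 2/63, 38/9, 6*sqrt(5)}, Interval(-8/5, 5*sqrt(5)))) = ProductSet({2/63}, Union({5*sqrt(5)}, Interval.Ropen(-4/25, 8)))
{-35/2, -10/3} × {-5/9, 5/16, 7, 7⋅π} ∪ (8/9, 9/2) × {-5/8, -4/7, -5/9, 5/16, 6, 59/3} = ({-35/2, -10/3} × {-5/9, 5/16, 7, 7⋅π}) ∪ ((8/9, 9/2) × {-5/8, -4/7, -5/9, 5/16, 6, 59/3})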